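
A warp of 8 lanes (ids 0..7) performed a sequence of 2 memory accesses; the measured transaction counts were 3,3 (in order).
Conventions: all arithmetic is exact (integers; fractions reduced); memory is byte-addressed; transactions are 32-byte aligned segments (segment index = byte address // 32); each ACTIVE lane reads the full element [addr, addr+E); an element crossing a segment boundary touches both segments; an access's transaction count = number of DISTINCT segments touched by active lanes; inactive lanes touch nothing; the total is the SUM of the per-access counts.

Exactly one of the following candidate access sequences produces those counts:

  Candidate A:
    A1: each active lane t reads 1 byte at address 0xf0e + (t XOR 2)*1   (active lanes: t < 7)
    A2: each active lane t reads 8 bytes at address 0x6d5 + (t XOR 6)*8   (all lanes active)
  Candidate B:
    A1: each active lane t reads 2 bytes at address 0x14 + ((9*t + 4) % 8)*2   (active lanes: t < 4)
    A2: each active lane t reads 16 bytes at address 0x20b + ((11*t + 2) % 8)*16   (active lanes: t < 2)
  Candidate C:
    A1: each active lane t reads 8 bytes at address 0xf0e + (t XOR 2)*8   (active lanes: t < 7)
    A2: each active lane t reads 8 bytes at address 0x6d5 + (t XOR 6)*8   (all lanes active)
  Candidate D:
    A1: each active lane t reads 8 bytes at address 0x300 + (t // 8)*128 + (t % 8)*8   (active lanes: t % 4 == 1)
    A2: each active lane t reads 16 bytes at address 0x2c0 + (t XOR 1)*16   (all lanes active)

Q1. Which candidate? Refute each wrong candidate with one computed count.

A: A1 gives 1 transaction, not 3
B: A1 gives 2 transactions, not 3
D: A1 gives 2 transactions, not 3
C: all counts match (3,3)

Answer: C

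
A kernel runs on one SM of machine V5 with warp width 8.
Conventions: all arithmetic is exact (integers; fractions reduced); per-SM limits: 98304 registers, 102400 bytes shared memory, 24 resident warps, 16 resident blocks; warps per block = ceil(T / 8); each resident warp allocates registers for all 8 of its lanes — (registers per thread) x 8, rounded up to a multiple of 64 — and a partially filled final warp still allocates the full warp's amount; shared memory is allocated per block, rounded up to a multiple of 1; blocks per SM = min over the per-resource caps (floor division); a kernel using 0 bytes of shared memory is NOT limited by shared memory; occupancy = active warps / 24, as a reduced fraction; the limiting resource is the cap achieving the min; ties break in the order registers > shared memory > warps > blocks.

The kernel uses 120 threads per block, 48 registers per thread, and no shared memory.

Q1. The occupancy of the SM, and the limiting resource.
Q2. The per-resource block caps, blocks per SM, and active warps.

Answer: occupancy 5/8, limited by warps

registers: 17 blocks
shared memory: no limit (kernel uses none)
warps: 1 block
blocks: 16 blocks

Answer: 1 block, 15 active warps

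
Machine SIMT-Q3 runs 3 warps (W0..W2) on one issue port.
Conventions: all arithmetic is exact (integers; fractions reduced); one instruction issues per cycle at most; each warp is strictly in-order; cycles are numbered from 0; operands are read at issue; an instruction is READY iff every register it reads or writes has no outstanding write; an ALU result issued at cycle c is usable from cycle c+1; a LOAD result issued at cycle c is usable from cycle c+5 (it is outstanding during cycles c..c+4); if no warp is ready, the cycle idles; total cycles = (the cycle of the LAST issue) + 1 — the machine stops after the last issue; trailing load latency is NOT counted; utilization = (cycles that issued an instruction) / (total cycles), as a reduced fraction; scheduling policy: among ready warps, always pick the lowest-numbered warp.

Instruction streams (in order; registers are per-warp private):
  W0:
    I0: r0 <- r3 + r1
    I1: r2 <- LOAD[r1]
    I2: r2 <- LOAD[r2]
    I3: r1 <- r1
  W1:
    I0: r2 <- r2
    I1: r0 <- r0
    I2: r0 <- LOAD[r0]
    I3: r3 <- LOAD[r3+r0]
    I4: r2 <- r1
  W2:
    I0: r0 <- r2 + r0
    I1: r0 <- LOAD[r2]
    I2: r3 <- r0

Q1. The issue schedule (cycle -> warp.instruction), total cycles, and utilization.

cycle 0: W0.I0
cycle 1: W0.I1
cycle 2: W1.I0
cycle 3: W1.I1
cycle 4: W1.I2
cycle 5: W2.I0
cycle 6: W0.I2
cycle 7: W0.I3
cycle 8: W2.I1
cycle 9: W1.I3
cycle 10: W1.I4
cycle 11: idle
cycle 12: idle
cycle 13: W2.I2

Answer: 14 cycles, utilization 6/7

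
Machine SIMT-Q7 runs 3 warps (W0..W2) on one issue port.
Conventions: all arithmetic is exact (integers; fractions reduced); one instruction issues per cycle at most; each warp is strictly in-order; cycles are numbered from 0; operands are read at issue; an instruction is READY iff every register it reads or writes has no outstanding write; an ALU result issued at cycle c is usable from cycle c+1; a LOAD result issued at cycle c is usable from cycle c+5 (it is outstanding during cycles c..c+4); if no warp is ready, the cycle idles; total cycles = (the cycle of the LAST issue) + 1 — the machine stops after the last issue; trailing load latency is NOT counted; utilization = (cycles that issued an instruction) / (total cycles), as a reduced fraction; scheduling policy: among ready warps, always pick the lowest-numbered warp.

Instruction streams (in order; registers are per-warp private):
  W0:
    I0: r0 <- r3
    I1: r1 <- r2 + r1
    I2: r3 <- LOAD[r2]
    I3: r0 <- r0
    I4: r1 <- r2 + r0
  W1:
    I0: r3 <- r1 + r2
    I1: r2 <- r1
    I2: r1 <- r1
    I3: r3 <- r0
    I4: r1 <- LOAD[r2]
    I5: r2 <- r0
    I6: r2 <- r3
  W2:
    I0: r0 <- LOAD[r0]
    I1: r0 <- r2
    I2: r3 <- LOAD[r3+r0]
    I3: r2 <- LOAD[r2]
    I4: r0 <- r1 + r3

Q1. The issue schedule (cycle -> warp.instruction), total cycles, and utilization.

cycle 0: W0.I0
cycle 1: W0.I1
cycle 2: W0.I2
cycle 3: W0.I3
cycle 4: W0.I4
cycle 5: W1.I0
cycle 6: W1.I1
cycle 7: W1.I2
cycle 8: W1.I3
cycle 9: W1.I4
cycle 10: W1.I5
cycle 11: W1.I6
cycle 12: W2.I0
cycle 13: idle
cycle 14: idle
cycle 15: idle
cycle 16: idle
cycle 17: W2.I1
cycle 18: W2.I2
cycle 19: W2.I3
cycle 20: idle
cycle 21: idle
cycle 22: idle
cycle 23: W2.I4

Answer: 24 cycles, utilization 17/24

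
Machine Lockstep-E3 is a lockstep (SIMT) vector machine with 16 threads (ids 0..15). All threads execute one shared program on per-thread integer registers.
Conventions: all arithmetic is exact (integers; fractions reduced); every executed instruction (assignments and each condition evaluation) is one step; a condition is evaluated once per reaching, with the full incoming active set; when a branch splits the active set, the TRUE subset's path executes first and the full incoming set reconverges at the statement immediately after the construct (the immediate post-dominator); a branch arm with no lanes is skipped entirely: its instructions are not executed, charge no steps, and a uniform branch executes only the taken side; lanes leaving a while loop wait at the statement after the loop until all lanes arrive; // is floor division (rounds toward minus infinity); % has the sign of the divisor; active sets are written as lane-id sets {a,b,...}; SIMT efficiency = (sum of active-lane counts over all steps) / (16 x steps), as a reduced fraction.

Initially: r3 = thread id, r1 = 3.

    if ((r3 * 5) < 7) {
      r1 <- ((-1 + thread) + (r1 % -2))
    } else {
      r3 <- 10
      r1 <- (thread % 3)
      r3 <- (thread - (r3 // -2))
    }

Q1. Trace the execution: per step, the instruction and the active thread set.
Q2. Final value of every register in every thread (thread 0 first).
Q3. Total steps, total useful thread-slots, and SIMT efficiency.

step 0: eval ((r3 * 5) < 7)          {0,1,2,3,4,5,6,7,8,9,10,11,12,13,14,15}
step 1: r1 <- ((-1 + thread) + (r1 % -2)) {0,1}
step 2: r3 <- 10                     {2,3,4,5,6,7,8,9,10,11,12,13,14,15}
step 3: r1 <- (thread % 3)           {2,3,4,5,6,7,8,9,10,11,12,13,14,15}
step 4: r3 <- (thread - (r3 // -2))  {2,3,4,5,6,7,8,9,10,11,12,13,14,15}

Answer: 5 steps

r3: 0,1,7,8,9,10,11,12,13,14,15,16,17,18,19,20
r1: -2,-1,2,0,1,2,0,1,2,0,1,2,0,1,2,0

steps = 5; useful = 60; efficiency = 60/80 = 3/4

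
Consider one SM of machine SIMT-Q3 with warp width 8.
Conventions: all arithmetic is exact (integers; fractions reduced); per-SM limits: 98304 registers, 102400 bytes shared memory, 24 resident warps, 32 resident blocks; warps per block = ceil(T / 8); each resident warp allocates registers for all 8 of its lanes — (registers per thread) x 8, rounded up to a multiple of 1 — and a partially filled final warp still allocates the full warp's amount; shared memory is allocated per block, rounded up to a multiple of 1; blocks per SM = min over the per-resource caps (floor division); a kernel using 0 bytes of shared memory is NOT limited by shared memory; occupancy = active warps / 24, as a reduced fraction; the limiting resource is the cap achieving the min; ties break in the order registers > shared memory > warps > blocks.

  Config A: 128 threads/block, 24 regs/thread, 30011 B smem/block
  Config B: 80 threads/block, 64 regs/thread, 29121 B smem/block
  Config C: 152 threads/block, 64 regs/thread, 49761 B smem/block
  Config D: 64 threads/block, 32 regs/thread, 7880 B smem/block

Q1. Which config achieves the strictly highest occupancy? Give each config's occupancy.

occupancies: A 2/3, B 5/6, C 19/24, D 1

Answer: D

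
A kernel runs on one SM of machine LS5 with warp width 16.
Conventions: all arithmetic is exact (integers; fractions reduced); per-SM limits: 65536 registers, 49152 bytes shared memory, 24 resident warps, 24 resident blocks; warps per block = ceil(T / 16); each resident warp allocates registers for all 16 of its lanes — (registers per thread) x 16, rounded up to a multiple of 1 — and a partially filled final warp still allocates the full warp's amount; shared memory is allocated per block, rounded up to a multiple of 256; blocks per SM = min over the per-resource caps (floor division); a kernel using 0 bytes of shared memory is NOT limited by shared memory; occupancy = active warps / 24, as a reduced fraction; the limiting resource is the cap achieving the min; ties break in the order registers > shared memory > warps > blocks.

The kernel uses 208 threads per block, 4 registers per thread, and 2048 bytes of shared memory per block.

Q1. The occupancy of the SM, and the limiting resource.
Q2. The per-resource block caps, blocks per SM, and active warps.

Answer: occupancy 13/24, limited by warps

registers: 78 blocks
shared memory: 24 blocks
warps: 1 block
blocks: 24 blocks

Answer: 1 block, 13 active warps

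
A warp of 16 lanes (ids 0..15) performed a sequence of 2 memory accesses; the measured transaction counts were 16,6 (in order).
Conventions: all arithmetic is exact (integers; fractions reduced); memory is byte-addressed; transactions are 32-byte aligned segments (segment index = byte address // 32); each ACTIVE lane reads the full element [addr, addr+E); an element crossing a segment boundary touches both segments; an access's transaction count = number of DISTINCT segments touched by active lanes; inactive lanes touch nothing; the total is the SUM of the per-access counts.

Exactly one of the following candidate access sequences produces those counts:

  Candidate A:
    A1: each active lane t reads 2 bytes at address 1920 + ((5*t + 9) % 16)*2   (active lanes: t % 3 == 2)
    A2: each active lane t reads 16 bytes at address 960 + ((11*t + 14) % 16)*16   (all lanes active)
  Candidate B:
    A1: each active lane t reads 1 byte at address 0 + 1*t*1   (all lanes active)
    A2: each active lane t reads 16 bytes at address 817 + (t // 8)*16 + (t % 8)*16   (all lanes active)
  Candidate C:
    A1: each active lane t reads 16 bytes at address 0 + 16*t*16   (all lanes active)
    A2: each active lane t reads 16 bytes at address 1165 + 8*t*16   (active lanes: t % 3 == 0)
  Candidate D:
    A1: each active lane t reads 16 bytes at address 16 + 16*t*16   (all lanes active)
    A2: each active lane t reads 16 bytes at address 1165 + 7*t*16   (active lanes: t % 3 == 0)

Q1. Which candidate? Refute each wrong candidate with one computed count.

A: A1 gives 1 transaction, not 16
B: A1 gives 1 transaction, not 16
D: A2 gives 9 transactions, not 6
C: all counts match (16,6)

Answer: C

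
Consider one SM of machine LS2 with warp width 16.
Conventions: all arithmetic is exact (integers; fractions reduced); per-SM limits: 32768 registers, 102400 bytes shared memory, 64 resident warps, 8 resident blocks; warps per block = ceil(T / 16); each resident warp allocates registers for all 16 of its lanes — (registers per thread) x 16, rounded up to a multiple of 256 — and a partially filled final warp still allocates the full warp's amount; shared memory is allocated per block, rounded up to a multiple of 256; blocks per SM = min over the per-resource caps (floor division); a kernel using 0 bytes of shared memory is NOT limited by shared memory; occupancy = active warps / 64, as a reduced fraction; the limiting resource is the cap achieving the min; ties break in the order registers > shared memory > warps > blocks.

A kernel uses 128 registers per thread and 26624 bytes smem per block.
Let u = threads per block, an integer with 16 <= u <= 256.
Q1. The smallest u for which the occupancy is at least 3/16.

Answer: u = 49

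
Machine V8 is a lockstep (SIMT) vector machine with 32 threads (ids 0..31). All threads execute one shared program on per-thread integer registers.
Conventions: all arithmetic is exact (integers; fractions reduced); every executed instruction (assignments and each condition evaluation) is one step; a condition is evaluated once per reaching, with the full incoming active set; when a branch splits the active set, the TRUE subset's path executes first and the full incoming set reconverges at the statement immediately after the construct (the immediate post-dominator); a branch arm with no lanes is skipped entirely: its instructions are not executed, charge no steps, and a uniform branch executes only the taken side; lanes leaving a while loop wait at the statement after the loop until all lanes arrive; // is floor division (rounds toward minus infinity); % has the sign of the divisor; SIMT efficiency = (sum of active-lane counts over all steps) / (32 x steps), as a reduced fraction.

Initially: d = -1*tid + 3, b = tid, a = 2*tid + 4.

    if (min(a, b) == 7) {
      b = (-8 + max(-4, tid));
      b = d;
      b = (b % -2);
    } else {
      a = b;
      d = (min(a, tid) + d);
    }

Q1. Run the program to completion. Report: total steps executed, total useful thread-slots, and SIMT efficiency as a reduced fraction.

Answer: 6 steps, 97 useful, 97/192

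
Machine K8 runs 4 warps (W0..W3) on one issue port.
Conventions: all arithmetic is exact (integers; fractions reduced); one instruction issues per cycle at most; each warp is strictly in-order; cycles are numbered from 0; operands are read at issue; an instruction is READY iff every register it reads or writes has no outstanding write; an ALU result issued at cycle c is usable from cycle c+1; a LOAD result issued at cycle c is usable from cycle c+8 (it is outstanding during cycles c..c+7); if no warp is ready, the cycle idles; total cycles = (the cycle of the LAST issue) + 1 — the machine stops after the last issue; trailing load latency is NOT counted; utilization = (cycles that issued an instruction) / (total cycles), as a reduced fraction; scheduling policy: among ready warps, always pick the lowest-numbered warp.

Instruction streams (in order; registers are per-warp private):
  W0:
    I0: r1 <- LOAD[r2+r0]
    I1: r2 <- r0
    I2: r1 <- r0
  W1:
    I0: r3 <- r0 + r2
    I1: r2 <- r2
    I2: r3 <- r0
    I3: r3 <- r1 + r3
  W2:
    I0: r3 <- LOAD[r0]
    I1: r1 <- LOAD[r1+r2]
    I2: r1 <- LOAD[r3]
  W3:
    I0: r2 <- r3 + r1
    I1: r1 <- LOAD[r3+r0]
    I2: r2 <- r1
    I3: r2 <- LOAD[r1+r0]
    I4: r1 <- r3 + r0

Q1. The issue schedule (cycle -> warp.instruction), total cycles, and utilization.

cycle 0: W0.I0
cycle 1: W0.I1
cycle 2: W1.I0
cycle 3: W1.I1
cycle 4: W1.I2
cycle 5: W1.I3
cycle 6: W2.I0
cycle 7: W2.I1
cycle 8: W0.I2
cycle 9: W3.I0
cycle 10: W3.I1
cycle 11: idle
cycle 12: idle
cycle 13: idle
cycle 14: idle
cycle 15: W2.I2
cycle 16: idle
cycle 17: idle
cycle 18: W3.I2
cycle 19: W3.I3
cycle 20: W3.I4

Answer: 21 cycles, utilization 5/7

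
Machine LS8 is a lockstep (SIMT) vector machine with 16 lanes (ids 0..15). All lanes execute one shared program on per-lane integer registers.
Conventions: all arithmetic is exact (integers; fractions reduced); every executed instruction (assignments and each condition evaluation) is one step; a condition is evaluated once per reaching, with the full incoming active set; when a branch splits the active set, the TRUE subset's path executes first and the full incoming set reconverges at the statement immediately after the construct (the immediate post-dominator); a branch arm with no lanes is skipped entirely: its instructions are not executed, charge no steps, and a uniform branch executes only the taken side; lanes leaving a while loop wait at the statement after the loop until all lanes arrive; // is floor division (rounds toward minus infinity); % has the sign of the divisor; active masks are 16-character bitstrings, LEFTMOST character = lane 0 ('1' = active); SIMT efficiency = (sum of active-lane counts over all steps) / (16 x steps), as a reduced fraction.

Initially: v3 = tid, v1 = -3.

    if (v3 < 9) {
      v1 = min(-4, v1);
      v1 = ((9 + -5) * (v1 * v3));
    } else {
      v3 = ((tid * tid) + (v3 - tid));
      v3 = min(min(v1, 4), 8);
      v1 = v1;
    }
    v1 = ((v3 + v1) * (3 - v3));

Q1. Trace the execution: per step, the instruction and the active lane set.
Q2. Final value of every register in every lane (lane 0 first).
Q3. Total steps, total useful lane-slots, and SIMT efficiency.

step 0: eval (v3 < 9)                1111111111111111
step 1: v1 <- min(-4, v1)            1111111110000000
step 2: v1 <- ((9 + -5) * (v1 * v3)) 1111111110000000
step 3: v3 <- ((tid * tid) + (v3 - tid)) 0000000001111111
step 4: v3 <- min(min(v1, 4), 8)     0000000001111111
step 5: v1 <- v1                     0000000001111111
step 6: v1 <- ((v3 + v1) * (3 - v3)) 1111111111111111

Answer: 7 steps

v3: 0,1,2,3,4,5,6,7,8,-3,-3,-3,-3,-3,-3,-3
v1: 0,-30,-30,0,60,150,270,420,600,-36,-36,-36,-36,-36,-36,-36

steps = 7; useful = 71; efficiency = 71/112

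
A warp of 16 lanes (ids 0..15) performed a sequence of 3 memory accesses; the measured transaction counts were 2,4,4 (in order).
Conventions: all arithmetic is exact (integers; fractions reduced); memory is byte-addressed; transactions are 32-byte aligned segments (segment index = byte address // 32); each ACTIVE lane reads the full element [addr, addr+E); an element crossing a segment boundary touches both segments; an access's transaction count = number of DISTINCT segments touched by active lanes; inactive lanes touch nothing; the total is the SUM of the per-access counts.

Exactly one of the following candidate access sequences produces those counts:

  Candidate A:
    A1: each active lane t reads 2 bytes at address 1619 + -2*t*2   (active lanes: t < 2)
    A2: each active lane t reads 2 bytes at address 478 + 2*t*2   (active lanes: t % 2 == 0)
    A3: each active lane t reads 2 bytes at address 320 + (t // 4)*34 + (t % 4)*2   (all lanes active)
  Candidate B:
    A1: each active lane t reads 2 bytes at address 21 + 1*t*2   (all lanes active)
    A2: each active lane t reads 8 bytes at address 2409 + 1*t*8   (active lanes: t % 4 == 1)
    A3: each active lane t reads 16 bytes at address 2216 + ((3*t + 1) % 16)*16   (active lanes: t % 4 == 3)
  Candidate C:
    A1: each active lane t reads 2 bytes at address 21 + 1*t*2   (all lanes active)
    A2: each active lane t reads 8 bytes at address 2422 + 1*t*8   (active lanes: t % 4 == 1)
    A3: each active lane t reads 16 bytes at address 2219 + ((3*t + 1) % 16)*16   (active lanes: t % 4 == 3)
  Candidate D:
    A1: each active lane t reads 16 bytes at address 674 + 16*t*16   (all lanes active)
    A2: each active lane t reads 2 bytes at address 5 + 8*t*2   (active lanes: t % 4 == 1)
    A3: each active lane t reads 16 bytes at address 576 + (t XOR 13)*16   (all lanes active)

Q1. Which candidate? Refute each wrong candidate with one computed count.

A: A1 gives 1 transaction, not 2
C: A2 gives 5 transactions, not 4
D: A1 gives 16 transactions, not 2
B: all counts match (2,4,4)

Answer: B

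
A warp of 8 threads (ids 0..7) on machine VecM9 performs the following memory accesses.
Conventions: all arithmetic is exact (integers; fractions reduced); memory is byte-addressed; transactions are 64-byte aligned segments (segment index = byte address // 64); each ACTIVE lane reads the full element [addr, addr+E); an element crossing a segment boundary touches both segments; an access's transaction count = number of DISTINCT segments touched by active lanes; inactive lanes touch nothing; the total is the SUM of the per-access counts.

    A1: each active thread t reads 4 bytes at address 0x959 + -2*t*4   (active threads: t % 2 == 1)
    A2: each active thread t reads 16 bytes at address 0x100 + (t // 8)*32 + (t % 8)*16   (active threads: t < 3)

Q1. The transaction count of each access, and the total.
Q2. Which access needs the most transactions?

A1: 2 transactions
A2: 1 transaction

Answer: 2,1; total 3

Answer: A1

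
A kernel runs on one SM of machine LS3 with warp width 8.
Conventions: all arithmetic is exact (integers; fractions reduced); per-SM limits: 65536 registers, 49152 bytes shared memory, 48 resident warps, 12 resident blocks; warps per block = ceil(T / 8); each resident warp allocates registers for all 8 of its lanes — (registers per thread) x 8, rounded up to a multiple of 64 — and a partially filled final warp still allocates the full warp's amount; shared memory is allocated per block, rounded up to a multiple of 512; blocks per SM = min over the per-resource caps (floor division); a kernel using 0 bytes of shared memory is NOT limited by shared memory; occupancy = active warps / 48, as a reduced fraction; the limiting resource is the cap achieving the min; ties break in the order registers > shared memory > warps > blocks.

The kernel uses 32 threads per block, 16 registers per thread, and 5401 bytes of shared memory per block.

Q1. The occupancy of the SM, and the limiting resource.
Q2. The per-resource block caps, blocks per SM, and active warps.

Answer: occupancy 2/3, limited by shared memory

registers: 128 blocks
shared memory: 8 blocks
warps: 12 blocks
blocks: 12 blocks

Answer: 8 blocks, 32 active warps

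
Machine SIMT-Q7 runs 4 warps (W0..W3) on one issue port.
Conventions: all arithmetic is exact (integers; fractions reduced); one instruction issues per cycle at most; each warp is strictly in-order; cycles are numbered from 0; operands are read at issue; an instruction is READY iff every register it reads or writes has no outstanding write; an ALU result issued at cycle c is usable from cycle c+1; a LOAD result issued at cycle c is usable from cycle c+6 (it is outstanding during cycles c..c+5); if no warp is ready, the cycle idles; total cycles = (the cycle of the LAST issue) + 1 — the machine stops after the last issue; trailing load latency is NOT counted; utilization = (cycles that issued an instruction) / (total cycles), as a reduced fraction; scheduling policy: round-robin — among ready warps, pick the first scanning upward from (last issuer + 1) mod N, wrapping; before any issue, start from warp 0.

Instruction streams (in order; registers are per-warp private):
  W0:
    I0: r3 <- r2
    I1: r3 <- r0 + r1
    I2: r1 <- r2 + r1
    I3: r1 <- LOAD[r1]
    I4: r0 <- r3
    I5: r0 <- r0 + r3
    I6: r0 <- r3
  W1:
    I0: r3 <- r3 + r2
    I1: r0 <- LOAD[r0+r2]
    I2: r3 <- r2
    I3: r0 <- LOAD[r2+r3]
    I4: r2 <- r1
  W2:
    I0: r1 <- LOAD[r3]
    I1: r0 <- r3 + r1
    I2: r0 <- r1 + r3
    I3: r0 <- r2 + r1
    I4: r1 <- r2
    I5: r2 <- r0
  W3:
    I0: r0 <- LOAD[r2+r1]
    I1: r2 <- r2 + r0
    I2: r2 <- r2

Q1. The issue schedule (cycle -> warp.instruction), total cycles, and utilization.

cycle 0: W0.I0
cycle 1: W1.I0
cycle 2: W2.I0
cycle 3: W3.I0
cycle 4: W0.I1
cycle 5: W1.I1
cycle 6: W0.I2
cycle 7: W1.I2
cycle 8: W2.I1
cycle 9: W3.I1
cycle 10: W0.I3
cycle 11: W1.I3
cycle 12: W2.I2
cycle 13: W3.I2
cycle 14: W0.I4
cycle 15: W1.I4
cycle 16: W2.I3
cycle 17: W0.I5
cycle 18: W2.I4
cycle 19: W0.I6
cycle 20: W2.I5

Answer: 21 cycles, utilization 1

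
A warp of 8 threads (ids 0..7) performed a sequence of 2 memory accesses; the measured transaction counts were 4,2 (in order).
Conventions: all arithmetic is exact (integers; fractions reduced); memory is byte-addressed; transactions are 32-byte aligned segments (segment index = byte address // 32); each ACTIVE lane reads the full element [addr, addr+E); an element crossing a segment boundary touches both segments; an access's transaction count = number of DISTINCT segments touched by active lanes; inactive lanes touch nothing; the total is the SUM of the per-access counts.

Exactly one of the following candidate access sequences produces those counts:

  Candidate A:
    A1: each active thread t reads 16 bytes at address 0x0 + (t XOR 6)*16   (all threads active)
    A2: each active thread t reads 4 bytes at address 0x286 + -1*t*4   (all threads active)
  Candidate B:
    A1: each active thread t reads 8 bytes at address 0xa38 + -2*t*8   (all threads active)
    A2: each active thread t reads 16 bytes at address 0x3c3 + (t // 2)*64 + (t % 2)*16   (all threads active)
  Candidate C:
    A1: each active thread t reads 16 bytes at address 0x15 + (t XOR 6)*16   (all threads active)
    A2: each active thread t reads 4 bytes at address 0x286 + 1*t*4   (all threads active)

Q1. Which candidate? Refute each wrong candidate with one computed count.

B: A2 gives 8 transactions, not 2
C: A1 gives 5 transactions, not 4
A: all counts match (4,2)

Answer: A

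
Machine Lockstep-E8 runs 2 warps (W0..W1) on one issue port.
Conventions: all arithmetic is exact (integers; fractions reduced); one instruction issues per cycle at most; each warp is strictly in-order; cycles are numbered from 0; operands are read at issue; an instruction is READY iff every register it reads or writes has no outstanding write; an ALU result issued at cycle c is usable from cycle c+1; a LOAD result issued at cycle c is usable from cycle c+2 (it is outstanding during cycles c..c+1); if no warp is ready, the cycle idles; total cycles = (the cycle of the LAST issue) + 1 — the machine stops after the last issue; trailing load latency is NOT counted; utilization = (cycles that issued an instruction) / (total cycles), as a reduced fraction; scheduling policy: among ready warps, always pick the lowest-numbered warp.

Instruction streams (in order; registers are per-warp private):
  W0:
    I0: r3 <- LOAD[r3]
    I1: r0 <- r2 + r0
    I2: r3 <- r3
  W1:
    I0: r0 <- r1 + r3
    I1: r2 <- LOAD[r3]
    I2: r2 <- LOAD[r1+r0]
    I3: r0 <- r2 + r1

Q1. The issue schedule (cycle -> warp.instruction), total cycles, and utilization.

cycle 0: W0.I0
cycle 1: W0.I1
cycle 2: W0.I2
cycle 3: W1.I0
cycle 4: W1.I1
cycle 5: idle
cycle 6: W1.I2
cycle 7: idle
cycle 8: W1.I3

Answer: 9 cycles, utilization 7/9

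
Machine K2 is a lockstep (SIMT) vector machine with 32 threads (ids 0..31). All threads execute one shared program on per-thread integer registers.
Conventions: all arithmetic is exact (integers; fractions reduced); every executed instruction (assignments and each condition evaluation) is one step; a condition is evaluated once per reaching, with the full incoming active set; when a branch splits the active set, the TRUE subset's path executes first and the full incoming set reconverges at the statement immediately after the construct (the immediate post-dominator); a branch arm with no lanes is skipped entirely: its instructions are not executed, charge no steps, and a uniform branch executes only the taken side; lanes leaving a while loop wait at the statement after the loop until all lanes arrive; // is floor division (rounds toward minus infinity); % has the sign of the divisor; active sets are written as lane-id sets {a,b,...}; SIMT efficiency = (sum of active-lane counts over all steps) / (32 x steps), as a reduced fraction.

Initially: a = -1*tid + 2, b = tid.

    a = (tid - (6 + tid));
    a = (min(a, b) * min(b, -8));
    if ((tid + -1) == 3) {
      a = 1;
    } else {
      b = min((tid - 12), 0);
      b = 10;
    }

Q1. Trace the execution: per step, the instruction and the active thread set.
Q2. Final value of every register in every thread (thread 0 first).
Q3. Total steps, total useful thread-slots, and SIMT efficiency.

step 0: a <- (tid - (6 + tid))       {0,1,2,3,4,5,6,7,8,9,10,11,12,13,14,15,16,17,18,19,20,21,22,23,24,25,26,27,28,29,30,31}
step 1: a <- (min(a, b) * min(b, -8)) {0,1,2,3,4,5,6,7,8,9,10,11,12,13,14,15,16,17,18,19,20,21,22,23,24,25,26,27,28,29,30,31}
step 2: eval ((tid + -1) == 3)       {0,1,2,3,4,5,6,7,8,9,10,11,12,13,14,15,16,17,18,19,20,21,22,23,24,25,26,27,28,29,30,31}
step 3: a <- 1                       {4}
step 4: b <- min((tid - 12), 0)      {0,1,2,3,5,6,7,8,9,10,11,12,13,14,15,16,17,18,19,20,21,22,23,24,25,26,27,28,29,30,31}
step 5: b <- 10                      {0,1,2,3,5,6,7,8,9,10,11,12,13,14,15,16,17,18,19,20,21,22,23,24,25,26,27,28,29,30,31}

Answer: 6 steps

a: 48,48,48,48,1,48,48,48,48,48,48,48,48,48,48,48,48,48,48,48,48,48,48,48,48,48,48,48,48,48,48,48
b: 10,10,10,10,4,10,10,10,10,10,10,10,10,10,10,10,10,10,10,10,10,10,10,10,10,10,10,10,10,10,10,10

steps = 6; useful = 159; efficiency = 159/192 = 53/64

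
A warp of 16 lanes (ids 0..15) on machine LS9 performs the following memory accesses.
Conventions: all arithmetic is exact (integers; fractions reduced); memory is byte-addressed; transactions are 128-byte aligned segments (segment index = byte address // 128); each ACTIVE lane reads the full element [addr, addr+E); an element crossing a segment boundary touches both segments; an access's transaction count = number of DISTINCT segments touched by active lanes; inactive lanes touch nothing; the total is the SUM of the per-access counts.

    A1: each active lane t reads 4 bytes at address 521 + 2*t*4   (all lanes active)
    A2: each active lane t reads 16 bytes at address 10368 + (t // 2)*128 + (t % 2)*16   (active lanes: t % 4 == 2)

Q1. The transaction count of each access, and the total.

A1: 2 transactions
A2: 4 transactions

Answer: 2,4; total 6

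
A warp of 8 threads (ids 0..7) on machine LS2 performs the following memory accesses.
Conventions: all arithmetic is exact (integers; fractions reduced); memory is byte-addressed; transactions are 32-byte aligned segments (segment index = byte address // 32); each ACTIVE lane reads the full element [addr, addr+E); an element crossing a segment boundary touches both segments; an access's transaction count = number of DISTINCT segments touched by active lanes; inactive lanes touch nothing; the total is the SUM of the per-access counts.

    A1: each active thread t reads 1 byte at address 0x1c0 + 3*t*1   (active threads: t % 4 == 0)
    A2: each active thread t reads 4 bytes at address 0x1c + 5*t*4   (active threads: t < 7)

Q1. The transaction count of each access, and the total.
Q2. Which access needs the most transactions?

A1: 1 transaction
A2: 5 transactions

Answer: 1,5; total 6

Answer: A2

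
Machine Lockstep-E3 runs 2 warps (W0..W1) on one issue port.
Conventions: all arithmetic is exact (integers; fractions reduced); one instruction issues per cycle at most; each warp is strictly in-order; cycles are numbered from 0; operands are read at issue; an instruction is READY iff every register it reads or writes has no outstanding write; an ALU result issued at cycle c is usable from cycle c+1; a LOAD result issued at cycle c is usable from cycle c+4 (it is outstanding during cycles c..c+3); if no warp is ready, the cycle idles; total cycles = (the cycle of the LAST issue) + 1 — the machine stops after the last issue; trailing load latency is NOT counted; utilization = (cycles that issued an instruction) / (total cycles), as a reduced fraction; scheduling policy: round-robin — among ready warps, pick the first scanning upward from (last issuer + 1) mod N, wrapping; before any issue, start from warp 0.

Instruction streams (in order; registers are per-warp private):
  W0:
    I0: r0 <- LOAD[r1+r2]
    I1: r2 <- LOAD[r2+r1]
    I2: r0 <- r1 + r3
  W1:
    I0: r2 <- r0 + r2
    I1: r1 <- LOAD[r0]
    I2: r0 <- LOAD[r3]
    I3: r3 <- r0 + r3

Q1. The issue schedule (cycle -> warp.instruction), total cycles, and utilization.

cycle 0: W0.I0
cycle 1: W1.I0
cycle 2: W0.I1
cycle 3: W1.I1
cycle 4: W0.I2
cycle 5: W1.I2
cycle 6: idle
cycle 7: idle
cycle 8: idle
cycle 9: W1.I3

Answer: 10 cycles, utilization 7/10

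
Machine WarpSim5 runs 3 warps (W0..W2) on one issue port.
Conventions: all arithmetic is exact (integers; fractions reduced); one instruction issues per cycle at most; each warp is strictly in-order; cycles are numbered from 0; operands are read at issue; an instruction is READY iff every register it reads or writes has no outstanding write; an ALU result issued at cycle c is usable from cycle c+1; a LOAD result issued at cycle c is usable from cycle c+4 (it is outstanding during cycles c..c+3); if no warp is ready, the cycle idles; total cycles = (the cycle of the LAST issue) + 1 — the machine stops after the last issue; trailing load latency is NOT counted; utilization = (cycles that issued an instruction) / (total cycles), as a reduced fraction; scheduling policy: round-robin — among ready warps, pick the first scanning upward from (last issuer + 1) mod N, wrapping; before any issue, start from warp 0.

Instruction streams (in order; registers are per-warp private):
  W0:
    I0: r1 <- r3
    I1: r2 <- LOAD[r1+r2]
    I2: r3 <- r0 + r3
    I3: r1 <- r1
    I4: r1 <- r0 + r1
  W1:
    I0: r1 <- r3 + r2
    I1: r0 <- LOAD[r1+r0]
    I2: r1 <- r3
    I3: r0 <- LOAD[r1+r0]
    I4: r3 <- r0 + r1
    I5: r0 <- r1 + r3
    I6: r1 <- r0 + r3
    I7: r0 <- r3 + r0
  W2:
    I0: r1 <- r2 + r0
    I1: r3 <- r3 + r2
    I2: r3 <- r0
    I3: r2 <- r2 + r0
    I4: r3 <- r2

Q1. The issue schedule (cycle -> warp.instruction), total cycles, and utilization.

cycle 0: W0.I0
cycle 1: W1.I0
cycle 2: W2.I0
cycle 3: W0.I1
cycle 4: W1.I1
cycle 5: W2.I1
cycle 6: W0.I2
cycle 7: W1.I2
cycle 8: W2.I2
cycle 9: W0.I3
cycle 10: W1.I3
cycle 11: W2.I3
cycle 12: W0.I4
cycle 13: W2.I4
cycle 14: W1.I4
cycle 15: W1.I5
cycle 16: W1.I6
cycle 17: W1.I7

Answer: 18 cycles, utilization 1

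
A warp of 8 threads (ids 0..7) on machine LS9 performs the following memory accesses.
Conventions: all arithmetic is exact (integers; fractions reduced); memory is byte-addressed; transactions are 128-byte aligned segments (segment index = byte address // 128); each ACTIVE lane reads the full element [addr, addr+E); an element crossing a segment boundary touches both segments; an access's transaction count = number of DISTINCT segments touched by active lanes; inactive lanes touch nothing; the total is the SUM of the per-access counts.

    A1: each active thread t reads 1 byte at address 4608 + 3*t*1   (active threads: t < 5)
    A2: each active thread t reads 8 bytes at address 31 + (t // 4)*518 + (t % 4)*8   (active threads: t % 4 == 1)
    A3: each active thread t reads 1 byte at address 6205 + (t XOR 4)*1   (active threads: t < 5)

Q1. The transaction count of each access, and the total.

A1: 1 transaction
A2: 2 transactions
A3: 1 transaction

Answer: 1,2,1; total 4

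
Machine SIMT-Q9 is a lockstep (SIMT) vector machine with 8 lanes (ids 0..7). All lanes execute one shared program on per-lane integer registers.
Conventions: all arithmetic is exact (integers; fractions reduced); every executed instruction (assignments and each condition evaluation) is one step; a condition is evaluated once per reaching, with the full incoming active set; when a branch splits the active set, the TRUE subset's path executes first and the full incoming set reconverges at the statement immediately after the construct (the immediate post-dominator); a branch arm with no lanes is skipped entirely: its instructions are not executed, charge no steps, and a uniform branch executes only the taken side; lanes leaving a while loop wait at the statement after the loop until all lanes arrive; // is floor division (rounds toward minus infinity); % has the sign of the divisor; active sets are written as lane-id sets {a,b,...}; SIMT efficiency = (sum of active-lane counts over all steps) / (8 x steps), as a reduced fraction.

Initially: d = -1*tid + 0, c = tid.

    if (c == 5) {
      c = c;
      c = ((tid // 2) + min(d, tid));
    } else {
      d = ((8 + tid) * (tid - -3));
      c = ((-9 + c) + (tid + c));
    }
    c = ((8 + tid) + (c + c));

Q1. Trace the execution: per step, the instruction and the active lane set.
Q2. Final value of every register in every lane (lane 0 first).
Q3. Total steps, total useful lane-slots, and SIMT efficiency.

step 0: eval (c == 5)                {0,1,2,3,4,5,6,7}
step 1: c <- c                       {5}
step 2: c <- ((tid // 2) + min(d, tid)) {5}
step 3: d <- ((8 + tid) * (tid - -3)) {0,1,2,3,4,6,7}
step 4: c <- ((-9 + c) + (tid + c))  {0,1,2,3,4,6,7}
step 5: c <- ((8 + tid) + (c + c))   {0,1,2,3,4,5,6,7}

Answer: 6 steps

d: 24,36,50,66,84,-5,126,150
c: -10,-3,4,11,18,7,32,39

steps = 6; useful = 32; efficiency = 32/48 = 2/3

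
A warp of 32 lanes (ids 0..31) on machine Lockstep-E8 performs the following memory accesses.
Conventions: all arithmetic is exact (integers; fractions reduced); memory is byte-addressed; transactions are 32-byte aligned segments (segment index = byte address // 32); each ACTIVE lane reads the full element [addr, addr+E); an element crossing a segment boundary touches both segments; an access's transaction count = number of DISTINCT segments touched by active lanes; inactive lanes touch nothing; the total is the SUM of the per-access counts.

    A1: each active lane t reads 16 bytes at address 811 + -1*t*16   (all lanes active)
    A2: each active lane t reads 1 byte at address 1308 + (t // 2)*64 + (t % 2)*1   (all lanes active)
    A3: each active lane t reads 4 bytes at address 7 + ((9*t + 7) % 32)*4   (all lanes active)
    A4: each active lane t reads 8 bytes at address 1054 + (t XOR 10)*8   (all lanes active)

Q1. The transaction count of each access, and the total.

A1: 17 transactions
A2: 16 transactions
A3: 5 transactions
A4: 9 transactions

Answer: 17,16,5,9; total 47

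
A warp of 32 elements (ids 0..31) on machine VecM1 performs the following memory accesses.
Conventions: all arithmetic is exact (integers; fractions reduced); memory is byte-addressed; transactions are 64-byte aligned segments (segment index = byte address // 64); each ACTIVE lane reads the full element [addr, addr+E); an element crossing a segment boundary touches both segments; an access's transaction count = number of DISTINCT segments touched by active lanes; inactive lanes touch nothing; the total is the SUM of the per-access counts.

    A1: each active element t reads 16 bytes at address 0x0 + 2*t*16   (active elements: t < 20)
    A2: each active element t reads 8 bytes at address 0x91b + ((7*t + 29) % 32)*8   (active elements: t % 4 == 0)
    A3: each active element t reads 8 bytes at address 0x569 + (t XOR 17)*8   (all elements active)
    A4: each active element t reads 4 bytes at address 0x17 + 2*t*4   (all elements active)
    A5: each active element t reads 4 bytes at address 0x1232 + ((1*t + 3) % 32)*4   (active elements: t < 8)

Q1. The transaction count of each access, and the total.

A1: 10 transactions
A2: 5 transactions
A3: 5 transactions
A4: 5 transactions
A5: 2 transactions

Answer: 10,5,5,5,2; total 27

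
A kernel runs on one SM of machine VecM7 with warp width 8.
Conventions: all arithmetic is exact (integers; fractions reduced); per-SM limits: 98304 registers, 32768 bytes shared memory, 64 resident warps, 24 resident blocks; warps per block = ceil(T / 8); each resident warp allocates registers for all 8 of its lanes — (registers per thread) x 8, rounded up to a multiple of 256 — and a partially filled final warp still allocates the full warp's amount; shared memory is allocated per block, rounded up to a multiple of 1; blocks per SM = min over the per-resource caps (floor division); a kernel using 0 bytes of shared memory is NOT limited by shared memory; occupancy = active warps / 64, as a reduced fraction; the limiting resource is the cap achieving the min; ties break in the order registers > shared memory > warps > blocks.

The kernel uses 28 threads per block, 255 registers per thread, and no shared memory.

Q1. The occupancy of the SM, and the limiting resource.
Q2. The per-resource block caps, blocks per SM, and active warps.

Answer: occupancy 3/4, limited by registers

registers: 12 blocks
shared memory: no limit (kernel uses none)
warps: 16 blocks
blocks: 24 blocks

Answer: 12 blocks, 48 active warps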